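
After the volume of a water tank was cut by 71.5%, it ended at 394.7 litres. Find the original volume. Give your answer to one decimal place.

The overall multiplier applied was 0.285.
So the original volume was 394.7 ÷ 0.285 ≈ 1,384.9 litres.

1,384.9 litres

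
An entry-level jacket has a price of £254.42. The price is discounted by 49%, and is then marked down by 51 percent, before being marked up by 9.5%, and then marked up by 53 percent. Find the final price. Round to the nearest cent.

£106.52

49% decrease: £254.42 × 0.51 = £129.7542.
Apply the 51% decrease: £129.7542 × 0.49 = £63.579558.
Apply the 9.5% increase: £63.579558 × 1.095 = £69.61961601.
Apply the 53% increase: £69.61961601 × 1.53 = £106.5180124953 ≈ £106.52.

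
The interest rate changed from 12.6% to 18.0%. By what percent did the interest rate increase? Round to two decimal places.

42.86%

The change is 18.0 − 12.6 = 5.4 percentage points.
Relative to the original 12.6%, that is 5.4 ÷ 12.6 ≈ 42.86%.
So the interest rate rose by 42.86%.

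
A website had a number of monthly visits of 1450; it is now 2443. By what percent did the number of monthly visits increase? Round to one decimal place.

Change: 2443 − 1450 = 993.
Relative to the original: 993 ÷ 1450 ≈ 68.5%.
So the number of monthly visits increased by 68.5%.

68.5%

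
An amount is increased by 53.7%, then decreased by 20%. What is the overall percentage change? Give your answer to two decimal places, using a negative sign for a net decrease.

22.96%

A 53.7% increase multiplies by 1.537.
Then a 20% decrease: 1.537 × 0.8 = 1.2296.
Overall factor 1.2296, i.e. 22.96%.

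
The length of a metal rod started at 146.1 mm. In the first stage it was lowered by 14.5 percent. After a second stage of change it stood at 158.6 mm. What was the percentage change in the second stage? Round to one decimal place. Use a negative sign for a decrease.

27.0%

After the first stage: 146.1 × 0.855 = 124.9155.
Second-stage multiplier: 158.6 ÷ 124.9155 ≈ 1.26966.
That is a change of 27.0%.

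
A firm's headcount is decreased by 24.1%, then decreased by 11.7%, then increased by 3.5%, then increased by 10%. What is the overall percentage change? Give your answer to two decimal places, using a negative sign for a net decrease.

-23.70%

The combined multiplier is 0.759 × 0.883 × 1.035 × 1.1 = 0.7630192845.
That corresponds to a decrease of 23.70%.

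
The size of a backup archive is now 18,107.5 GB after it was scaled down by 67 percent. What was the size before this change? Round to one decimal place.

The overall multiplier applied was 0.33.
So the original size was 18,107.5 ÷ 0.33 ≈ 54,871.2 GB.

54,871.2 GB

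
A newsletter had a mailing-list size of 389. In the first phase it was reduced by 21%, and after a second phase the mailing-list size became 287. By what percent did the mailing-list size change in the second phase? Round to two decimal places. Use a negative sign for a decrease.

After the first phase: 389 × 0.79 = 307.31.
Second-phase multiplier: 287 ÷ 307.31 ≈ 0.93391.
That is a change of -6.61%.

-6.61%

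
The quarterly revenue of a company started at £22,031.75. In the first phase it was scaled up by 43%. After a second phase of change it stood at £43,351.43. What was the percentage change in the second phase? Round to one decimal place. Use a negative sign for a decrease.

37.6%

After the first phase: £22,031.75 × 1.43 = £31505.4025.
Second-phase multiplier: £43,351.43 ÷ £31505.4025 ≈ 1.376.
That is a change of 37.6%.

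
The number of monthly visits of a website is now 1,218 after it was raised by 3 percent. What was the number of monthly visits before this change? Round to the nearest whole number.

1,183

The overall multiplier applied was 1.03.
So the original number of monthly visits was 1,218 ÷ 1.03 ≈ 1,183.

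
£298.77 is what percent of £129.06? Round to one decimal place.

£298.77 ÷ £129.06 ≈ 231.5%.

231.5%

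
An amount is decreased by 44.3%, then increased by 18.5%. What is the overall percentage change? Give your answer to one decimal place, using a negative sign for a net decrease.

-34.0%

The combined multiplier is 0.557 × 1.185 = 0.660045.
That corresponds to a decrease of 34.0%.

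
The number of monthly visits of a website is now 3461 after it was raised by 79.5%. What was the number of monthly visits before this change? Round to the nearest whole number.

1928

The overall multiplier applied was 1.795.
So the original number of monthly visits was 3461 ÷ 1.795 ≈ 1928.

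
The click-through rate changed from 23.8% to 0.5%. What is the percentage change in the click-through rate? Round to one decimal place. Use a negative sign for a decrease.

-97.9%

The change is 0.5 − 23.8 = -23.3 percentage points.
Relative to the original 23.8%, that is -23.3 ÷ 23.8 ≈ -97.9%.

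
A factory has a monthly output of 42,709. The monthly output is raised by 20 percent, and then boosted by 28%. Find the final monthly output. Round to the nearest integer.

Each change multiplies by a factor: 1.2 × 1.28 = 1.536.
42,709 × 1.536 = 65601.024 ≈ 65,601.

65,601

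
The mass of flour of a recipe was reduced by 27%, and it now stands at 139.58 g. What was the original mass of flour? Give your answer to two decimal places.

The overall multiplier applied was 0.73.
So the original mass of flour was 139.58 ÷ 0.73 ≈ 191.21 g.

191.21 g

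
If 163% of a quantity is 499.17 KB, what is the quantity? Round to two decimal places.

499.17 KB ÷ 1.63 ≈ 306.24 KB.

306.24 KB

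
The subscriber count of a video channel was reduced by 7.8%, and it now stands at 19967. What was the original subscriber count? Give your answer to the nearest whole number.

The overall multiplier applied was 0.922.
So the original subscriber count was 19967 ÷ 0.922 ≈ 21656.

21656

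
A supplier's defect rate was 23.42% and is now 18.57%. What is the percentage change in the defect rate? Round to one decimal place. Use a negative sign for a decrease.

-20.7%

The change is 18.57 − 23.42 = -4.85 percentage points.
Relative to the original 23.42%, that is -4.85 ÷ 23.42 ≈ -20.7%.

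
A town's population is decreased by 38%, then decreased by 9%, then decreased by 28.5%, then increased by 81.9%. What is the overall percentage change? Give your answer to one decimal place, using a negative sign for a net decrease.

The combined multiplier is 0.62 × 0.91 × 0.715 × 1.819 = 0.733790057.
That corresponds to a decrease of 26.6%.

-26.6%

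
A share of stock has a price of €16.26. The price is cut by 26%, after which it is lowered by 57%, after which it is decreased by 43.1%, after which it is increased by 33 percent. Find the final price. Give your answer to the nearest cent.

€3.92

Each change multiplies by a factor: 0.74 × 0.43 × 0.569 × 1.33 = 0.240804214.
€16.26 × 0.240804214 = €3.91547651964 ≈ €3.92.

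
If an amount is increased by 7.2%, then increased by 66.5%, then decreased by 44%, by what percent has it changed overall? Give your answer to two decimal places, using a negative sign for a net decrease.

A 7.2% increase multiplies by 1.072.
Then a 66.5% increase: 1.072 × 1.665 = 1.78488.
Then a 44% decrease: 1.78488 × 0.56 = 0.9995328.
Overall factor 0.9995328, i.e. -0.05%.

-0.05%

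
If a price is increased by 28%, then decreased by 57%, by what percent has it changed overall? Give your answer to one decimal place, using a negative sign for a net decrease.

-45.0%

The combined multiplier is 1.28 × 0.43 = 0.5504.
That corresponds to a decrease of 45.0%.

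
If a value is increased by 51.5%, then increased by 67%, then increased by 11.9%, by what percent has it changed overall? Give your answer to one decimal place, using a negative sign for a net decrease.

183.1%

The combined multiplier is 1.515 × 1.67 × 1.119 = 2.83112595.
That corresponds to an increase of 183.1%.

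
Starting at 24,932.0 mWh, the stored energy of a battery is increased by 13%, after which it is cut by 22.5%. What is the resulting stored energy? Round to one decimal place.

21,834.2 mWh

Each change multiplies by a factor: 1.13 × 0.775 = 0.87575.
24,932.0 × 0.87575 = 21834.199 ≈ 21,834.2.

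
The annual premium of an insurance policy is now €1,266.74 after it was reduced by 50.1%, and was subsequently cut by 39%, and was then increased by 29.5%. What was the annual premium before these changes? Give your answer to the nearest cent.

€3,213.57

Undoing the 29.5% increase: €1,266.74 ÷ 1.295 ≈ €978.177606.
Undoing the 39% decrease: €978.177606 ÷ 0.61 ≈ €1603.569846.
Undoing the 50.1% decrease: €1603.569846 ÷ 0.499 ≈ €3,213.57.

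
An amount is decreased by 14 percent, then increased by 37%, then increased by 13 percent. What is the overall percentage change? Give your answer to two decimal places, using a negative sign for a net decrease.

A 14% decrease multiplies by 0.86.
Then a 37% increase: 0.86 × 1.37 = 1.1782.
Then a 13% increase: 1.1782 × 1.13 = 1.331366.
Overall factor 1.331366, i.e. 33.14%.

33.14%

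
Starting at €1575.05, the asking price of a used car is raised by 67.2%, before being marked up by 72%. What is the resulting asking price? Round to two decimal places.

Each change multiplies by a factor: 1.672 × 1.72 = 2.87584.
€1575.05 × 2.87584 = €4529.591792 ≈ €4529.59.

€4529.59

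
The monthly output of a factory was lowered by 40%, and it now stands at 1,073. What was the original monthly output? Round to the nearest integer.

The overall multiplier applied was 0.6.
So the original monthly output was 1,073 ÷ 0.6 ≈ 1,788.

1,788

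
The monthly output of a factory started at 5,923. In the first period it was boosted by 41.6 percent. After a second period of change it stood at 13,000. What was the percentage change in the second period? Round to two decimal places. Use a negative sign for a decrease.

55.00%

After the first period: 5,923 × 1.416 = 8386.968.
Second-period multiplier: 13,000 ÷ 8386.968 ≈ 1.550024.
That is a change of 55.00%.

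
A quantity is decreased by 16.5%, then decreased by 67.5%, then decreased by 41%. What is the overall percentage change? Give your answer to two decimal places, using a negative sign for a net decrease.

-83.99%

A 16.5% decrease multiplies by 0.835.
Then a 67.5% decrease: 0.835 × 0.325 = 0.271375.
Then a 41% decrease: 0.271375 × 0.59 = 0.16011125.
Overall factor 0.16011125, i.e. -83.99%.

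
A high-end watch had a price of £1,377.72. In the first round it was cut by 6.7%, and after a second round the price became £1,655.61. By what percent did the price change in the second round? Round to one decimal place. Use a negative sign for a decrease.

28.8%

After the first round: £1,377.72 × 0.933 = £1285.41276.
Second-round multiplier: £1,655.61 ÷ £1285.41276 ≈ 1.288.
That is a change of 28.8%.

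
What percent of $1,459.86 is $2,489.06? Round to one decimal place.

$2,489.06 ÷ $1,459.86 ≈ 170.5%.

170.5%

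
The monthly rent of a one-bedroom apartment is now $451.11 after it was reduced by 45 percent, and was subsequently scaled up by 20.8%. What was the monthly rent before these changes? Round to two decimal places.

$678.97

Undoing the 20.8% increase: $451.11 ÷ 1.208 ≈ $373.43543.
Undoing the 45% decrease: $373.43543 ÷ 0.55 ≈ $678.97.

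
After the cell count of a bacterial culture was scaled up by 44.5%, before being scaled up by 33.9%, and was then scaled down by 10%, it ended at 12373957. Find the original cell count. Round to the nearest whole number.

7105877

The overall multiplier applied was 1.445 × 1.339 × 0.9 = 1.7413695.
So the original cell count was 12373957 ÷ 1.7413695 ≈ 7105877.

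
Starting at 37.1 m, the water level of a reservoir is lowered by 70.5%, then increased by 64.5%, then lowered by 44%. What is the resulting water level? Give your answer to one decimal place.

Each change multiplies by a factor: 0.295 × 1.645 × 0.56 = 0.271754.
37.1 × 0.271754 = 10.0820734 ≈ 10.1.

10.1 m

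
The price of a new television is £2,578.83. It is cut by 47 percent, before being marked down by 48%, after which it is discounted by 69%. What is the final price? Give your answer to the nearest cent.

After the 47% decrease: £2,578.83 × 0.53 = £1366.7799.
Apply the 48% decrease: £1366.7799 × 0.52 = £710.725548.
69% decrease: £710.725548 × 0.31 = £220.32491988 ≈ £220.32.

£220.32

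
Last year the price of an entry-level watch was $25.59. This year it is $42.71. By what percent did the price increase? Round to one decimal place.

66.9%

Change: $42.71 − $25.59 = $17.12.
Relative to the original: $17.12 ÷ $25.59 ≈ 66.9%.
So the price increased by 66.9%.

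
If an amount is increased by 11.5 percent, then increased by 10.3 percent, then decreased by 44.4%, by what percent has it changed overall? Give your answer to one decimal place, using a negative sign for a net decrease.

-31.6%

An 11.5% increase multiplies by 1.115.
Then a 10.3% increase: 1.115 × 1.103 = 1.229845.
Then a 44.4% decrease: 1.229845 × 0.556 = 0.68379382.
Overall factor 0.68379382, i.e. -31.6%.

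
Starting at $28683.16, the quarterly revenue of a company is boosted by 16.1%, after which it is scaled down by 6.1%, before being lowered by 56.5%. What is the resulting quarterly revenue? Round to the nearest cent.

Each change multiplies by a factor: 1.161 × 0.939 × 0.435 = 0.474227865.
$28683.16 × 0.474227865 = $13602.3537282534 ≈ $13602.35.

$13602.35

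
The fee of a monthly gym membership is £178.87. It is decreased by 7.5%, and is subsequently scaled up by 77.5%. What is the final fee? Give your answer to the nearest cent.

£293.68

Each change multiplies by a factor: 0.925 × 1.775 = 1.641875.
£178.87 × 1.641875 = £293.68218125 ≈ £293.68.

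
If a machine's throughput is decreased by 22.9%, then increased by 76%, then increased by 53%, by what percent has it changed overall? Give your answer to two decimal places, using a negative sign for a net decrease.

A 22.9% decrease multiplies by 0.771.
Then a 76% increase: 0.771 × 1.76 = 1.35696.
Then a 53% increase: 1.35696 × 1.53 = 2.0761488.
Overall factor 2.0761488, i.e. 107.61%.

107.61%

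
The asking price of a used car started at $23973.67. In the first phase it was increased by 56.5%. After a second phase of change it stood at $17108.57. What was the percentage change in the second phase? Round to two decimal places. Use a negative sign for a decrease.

After the first phase: $23973.67 × 1.565 = $37518.79355.
Second-phase multiplier: $17108.57 ÷ $37518.79355 ≈ 0.456.
That is a change of -54.40%.

-54.40%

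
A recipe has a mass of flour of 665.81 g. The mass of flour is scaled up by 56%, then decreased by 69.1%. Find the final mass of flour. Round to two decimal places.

320.95 g

After the 56% increase: 665.81 × 1.56 = 1038.6636.
Apply the 69.1% decrease: 1038.6636 × 0.309 = 320.9470524 ≈ 320.95.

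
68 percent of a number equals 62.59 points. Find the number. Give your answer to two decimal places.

62.59 points ÷ 0.68 ≈ 92.04 points.

92.04 points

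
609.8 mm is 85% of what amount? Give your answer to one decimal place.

609.8 mm ÷ 0.85 ≈ 717.4 mm.

717.4 mm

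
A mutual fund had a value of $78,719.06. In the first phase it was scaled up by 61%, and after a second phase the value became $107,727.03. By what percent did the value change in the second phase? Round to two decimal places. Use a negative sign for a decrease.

After the first phase: $78,719.06 × 1.61 = $126737.6866.
Second-phase multiplier: $107,727.03 ÷ $126737.6866 ≈ 0.85.
That is a change of -15.00%.

-15.00%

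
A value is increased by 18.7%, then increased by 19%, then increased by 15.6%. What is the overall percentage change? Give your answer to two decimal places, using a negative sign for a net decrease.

The combined multiplier is 1.187 × 1.19 × 1.156 = 1.63288468.
That corresponds to an increase of 63.29%.

63.29%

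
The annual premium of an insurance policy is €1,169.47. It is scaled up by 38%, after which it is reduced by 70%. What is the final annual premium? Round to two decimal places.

Apply the 38% increase: €1,169.47 × 1.38 = €1613.8686.
After the 70% decrease: €1613.8686 × 0.3 = €484.16058 ≈ €484.16.

€484.16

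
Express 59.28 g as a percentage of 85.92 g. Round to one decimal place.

69.0%

59.28 g ÷ 85.92 g ≈ 69.0%.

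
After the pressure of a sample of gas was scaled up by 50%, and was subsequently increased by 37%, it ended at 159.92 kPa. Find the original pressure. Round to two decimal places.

The overall multiplier applied was 1.5 × 1.37 = 2.055.
So the original pressure was 159.92 ÷ 2.055 ≈ 77.82 kPa.

77.82 kPa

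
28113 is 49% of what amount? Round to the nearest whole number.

28113 ÷ 0.49 ≈ 57373.

57373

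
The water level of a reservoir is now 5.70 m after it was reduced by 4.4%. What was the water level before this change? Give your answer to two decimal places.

5.96 m

The overall multiplier applied was 0.956.
So the original water level was 5.70 ÷ 0.956 ≈ 5.96 m.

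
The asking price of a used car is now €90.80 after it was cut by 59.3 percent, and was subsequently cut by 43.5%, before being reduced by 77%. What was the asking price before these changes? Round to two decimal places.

€1,716.78

The overall multiplier applied was 0.407 × 0.565 × 0.23 = 0.05288965.
So the original asking price was €90.80 ÷ 0.05288965 ≈ €1,716.78.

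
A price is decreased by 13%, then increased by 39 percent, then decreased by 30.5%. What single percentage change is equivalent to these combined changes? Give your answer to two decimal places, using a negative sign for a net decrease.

-15.95%

The combined multiplier is 0.87 × 1.39 × 0.695 = 0.8404635.
That corresponds to a decrease of 15.95%.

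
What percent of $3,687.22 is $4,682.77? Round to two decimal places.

127.00%

$4,682.77 ÷ $3,687.22 ≈ 127.00%.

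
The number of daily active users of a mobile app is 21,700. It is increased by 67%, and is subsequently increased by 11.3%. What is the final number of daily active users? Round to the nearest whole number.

40,334

Each change multiplies by a factor: 1.67 × 1.113 = 1.85871.
21,700 × 1.85871 = 40334.007 ≈ 40,334.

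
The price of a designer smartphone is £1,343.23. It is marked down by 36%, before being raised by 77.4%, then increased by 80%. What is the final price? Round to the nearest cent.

36% decrease: £1,343.23 × 0.64 = £859.6672.
After the 77.4% increase: £859.6672 × 1.774 = £1525.0496128.
80% increase: £1525.0496128 × 1.8 = £2745.08930304 ≈ £2,745.09.

£2,745.09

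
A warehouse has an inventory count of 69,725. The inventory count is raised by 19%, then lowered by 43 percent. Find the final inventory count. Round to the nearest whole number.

47,294

After the 19% increase: 69,725 × 1.19 = 82972.75.
Apply the 43% decrease: 82972.75 × 0.57 = 47294.4675 ≈ 47,294.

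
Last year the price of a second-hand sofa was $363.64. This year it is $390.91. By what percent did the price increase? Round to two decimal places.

Change: $390.91 − $363.64 = $27.27.
Relative to the original: $27.27 ÷ $363.64 ≈ 7.50%.
So the price increased by 7.50%.

7.50%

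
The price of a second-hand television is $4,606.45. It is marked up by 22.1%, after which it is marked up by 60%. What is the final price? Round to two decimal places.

$8,999.16

Apply the 22.1% increase: $4,606.45 × 1.221 = $5624.47545.
Apply the 60% increase: $5624.47545 × 1.6 = $8999.16072 ≈ $8,999.16.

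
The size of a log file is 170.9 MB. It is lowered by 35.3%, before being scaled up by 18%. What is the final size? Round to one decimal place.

130.5 MB

Each change multiplies by a factor: 0.647 × 1.18 = 0.76346.
170.9 × 0.76346 = 130.475314 ≈ 130.5.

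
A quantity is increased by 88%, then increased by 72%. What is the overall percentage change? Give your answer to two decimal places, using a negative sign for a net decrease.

The combined multiplier is 1.88 × 1.72 = 3.2336.
That corresponds to an increase of 223.36%.

223.36%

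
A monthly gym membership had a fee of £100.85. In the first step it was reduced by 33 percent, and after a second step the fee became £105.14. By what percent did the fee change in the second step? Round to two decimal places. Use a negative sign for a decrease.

After the first step: £100.85 × 0.67 = £67.5695.
Second-step multiplier: £105.14 ÷ £67.5695 ≈ 1.556027.
That is a change of 55.60%.

55.60%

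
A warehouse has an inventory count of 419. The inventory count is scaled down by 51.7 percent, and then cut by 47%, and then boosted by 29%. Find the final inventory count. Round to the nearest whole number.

138

Each change multiplies by a factor: 0.483 × 0.53 × 1.29 = 0.3302271.
419 × 0.3302271 = 138.3651549 ≈ 138.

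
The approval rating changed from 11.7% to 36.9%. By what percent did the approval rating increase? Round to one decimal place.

The change is 36.9 − 11.7 = 25.2 percentage points.
Relative to the original 11.7%, that is 25.2 ÷ 11.7 ≈ 215.4%.
So the approval rating rose by 215.4%.

215.4%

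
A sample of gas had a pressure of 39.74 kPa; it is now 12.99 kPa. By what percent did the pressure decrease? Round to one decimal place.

Change: 12.99 − 39.74 = -26.75.
Relative to the original: -26.75 ÷ 39.74 ≈ -67.3%.
So the pressure decreased by 67.3%.

67.3%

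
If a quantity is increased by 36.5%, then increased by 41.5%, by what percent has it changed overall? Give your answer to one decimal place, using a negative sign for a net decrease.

The combined multiplier is 1.365 × 1.415 = 1.931475.
That corresponds to an increase of 93.1%.

93.1%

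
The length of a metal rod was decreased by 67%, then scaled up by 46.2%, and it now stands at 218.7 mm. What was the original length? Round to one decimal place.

453.3 mm

The overall multiplier applied was 0.33 × 1.462 = 0.48246.
So the original length was 218.7 ÷ 0.48246 ≈ 453.3 mm.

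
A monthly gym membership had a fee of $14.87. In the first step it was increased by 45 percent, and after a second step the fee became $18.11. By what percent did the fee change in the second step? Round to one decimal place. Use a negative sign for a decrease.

-16.0%

After the first step: $14.87 × 1.45 = $21.5615.
Second-step multiplier: $18.11 ÷ $21.5615 ≈ 0.83992.
That is a change of -16.0%.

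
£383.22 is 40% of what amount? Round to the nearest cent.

£383.22 ÷ 0.4 = £958.05.

£958.05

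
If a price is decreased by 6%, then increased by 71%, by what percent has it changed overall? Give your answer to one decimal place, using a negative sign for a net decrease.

The combined multiplier is 0.94 × 1.71 = 1.6074.
That corresponds to an increase of 60.7%.

60.7%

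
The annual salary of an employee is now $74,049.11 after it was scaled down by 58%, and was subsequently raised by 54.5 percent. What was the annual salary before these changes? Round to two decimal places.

$114,114.83

The overall multiplier applied was 0.42 × 1.545 = 0.6489.
So the original annual salary was $74,049.11 ÷ 0.6489 ≈ $114,114.83.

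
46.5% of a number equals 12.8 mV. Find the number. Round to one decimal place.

27.5 mV

12.8 mV ÷ 0.465 ≈ 27.5 mV.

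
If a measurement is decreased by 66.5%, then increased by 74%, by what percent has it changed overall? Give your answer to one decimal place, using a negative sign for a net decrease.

The combined multiplier is 0.335 × 1.74 = 0.5829.
That corresponds to a decrease of 41.7%.

-41.7%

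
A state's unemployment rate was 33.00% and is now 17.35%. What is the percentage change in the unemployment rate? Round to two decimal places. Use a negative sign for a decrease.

-47.42%

The change is 17.35 − 33.00 = -15.65 percentage points.
Relative to the original 33.00%, that is -15.65 ÷ 33.00 ≈ -47.42%.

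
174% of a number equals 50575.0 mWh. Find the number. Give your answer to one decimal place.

50575.0 mWh ÷ 1.74 ≈ 29066.1 mWh.

29066.1 mWh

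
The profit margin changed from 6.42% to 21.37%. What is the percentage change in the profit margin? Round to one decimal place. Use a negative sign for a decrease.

232.9%

The change is 21.37 − 6.42 = 14.95 percentage points.
Relative to the original 6.42%, that is 14.95 ÷ 6.42 ≈ 232.9%.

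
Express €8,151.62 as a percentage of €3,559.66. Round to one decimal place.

€8,151.62 ÷ €3,559.66 ≈ 229.0%.

229.0%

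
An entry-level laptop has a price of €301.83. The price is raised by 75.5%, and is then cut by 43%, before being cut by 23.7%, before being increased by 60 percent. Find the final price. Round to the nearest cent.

After the 75.5% increase: €301.83 × 1.755 = €529.71165.
Apply the 43% decrease: €529.71165 × 0.57 = €301.9356405.
23.7% decrease: €301.9356405 × 0.763 = €230.3768937015.
60% increase: €230.3768937015 × 1.6 = €368.6030299224 ≈ €368.60.

€368.60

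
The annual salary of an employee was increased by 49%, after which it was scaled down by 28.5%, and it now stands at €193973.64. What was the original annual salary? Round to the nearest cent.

Undoing the 28.5% decrease: €193973.64 ÷ 0.715 ≈ €271291.804196.
Undoing the 49% increase: €271291.804196 ÷ 1.49 ≈ €182075.04.

€182075.04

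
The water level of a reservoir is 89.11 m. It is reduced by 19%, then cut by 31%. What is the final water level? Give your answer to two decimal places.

19% decrease: 89.11 × 0.81 = 72.1791.
31% decrease: 72.1791 × 0.69 = 49.803579 ≈ 49.80.

49.80 m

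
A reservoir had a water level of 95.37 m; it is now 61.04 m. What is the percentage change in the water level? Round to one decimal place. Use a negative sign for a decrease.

-36.0%

Change: 61.04 − 95.37 = -34.33.
Relative to the original: -34.33 ÷ 95.37 ≈ -36.0%.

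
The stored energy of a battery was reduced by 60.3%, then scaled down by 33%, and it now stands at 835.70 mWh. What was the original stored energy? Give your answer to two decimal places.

The overall multiplier applied was 0.397 × 0.67 = 0.26599.
So the original stored energy was 835.70 ÷ 0.26599 ≈ 3,141.85 mWh.

3,141.85 mWh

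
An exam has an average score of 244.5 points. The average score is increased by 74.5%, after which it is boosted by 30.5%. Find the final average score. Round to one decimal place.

556.8 points

Each change multiplies by a factor: 1.745 × 1.305 = 2.277225.
244.5 × 2.277225 = 556.7815125 ≈ 556.8.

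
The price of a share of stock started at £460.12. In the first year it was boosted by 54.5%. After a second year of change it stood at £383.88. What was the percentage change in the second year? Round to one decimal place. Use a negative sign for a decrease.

-46.0%

After the first year: £460.12 × 1.545 = £710.8854.
Second-year multiplier: £383.88 ÷ £710.8854 ≈ 0.54.
That is a change of -46.0%.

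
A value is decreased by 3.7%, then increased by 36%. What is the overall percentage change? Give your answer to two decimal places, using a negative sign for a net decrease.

30.97%

A 3.7% decrease multiplies by 0.963.
Then a 36% increase: 0.963 × 1.36 = 1.30968.
Overall factor 1.30968, i.e. 30.97%.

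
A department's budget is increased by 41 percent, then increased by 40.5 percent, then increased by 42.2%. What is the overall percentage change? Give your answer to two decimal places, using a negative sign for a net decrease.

181.71%

The combined multiplier is 1.41 × 1.405 × 1.422 = 2.8170531.
That corresponds to an increase of 181.71%.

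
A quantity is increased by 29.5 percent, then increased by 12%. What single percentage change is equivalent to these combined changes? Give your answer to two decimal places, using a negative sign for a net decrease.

45.04%

The combined multiplier is 1.295 × 1.12 = 1.4504.
That corresponds to an increase of 45.04%.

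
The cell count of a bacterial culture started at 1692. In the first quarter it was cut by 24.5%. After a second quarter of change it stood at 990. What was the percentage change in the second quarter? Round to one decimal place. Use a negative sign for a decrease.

-22.5%

After the first quarter: 1692 × 0.755 = 1277.46.
Second-quarter multiplier: 990 ÷ 1277.46 ≈ 0.77498.
That is a change of -22.5%.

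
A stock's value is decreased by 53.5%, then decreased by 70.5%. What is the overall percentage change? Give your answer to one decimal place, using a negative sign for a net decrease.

-86.3%

A 53.5% decrease multiplies by 0.465.
Then a 70.5% decrease: 0.465 × 0.295 = 0.137175.
Overall factor 0.137175, i.e. -86.3%.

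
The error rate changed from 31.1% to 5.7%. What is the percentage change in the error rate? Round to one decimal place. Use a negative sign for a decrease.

The change is 5.7 − 31.1 = -25.4 percentage points.
Relative to the original 31.1%, that is -25.4 ÷ 31.1 ≈ -81.7%.

-81.7%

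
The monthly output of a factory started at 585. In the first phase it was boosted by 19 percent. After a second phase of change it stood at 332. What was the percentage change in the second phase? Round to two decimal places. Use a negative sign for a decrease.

After the first phase: 585 × 1.19 = 696.15.
Second-phase multiplier: 332 ÷ 696.15 ≈ 0.476909.
That is a change of -52.31%.

-52.31%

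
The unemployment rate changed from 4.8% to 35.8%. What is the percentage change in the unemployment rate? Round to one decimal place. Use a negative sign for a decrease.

645.8%

The change is 35.8 − 4.8 = 31.0 percentage points.
Relative to the original 4.8%, that is 31.0 ÷ 4.8 ≈ 645.8%.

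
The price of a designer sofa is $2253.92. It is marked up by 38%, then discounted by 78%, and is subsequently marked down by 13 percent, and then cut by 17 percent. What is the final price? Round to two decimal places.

Each change multiplies by a factor: 1.38 × 0.22 × 0.87 × 0.83 = 0.21922956.
$2253.92 × 0.21922956 = $494.1258898752 ≈ $494.13.

$494.13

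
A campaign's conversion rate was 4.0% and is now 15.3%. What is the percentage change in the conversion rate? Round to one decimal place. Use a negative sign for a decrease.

282.5%

The change is 15.3 − 4.0 = 11.3 percentage points.
Relative to the original 4.0%, that is 11.3 ÷ 4.0 = 282.5%.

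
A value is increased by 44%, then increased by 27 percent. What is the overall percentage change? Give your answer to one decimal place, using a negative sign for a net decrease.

82.9%

The combined multiplier is 1.44 × 1.27 = 1.8288.
That corresponds to an increase of 82.9%.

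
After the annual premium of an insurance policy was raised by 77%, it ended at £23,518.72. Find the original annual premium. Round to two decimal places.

£13,287.41

The overall multiplier applied was 1.77.
So the original annual premium was £23,518.72 ÷ 1.77 ≈ £13,287.41.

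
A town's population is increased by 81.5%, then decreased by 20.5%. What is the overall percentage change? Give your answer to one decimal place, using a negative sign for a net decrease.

44.3%

The combined multiplier is 1.815 × 0.795 = 1.442925.
That corresponds to an increase of 44.3%.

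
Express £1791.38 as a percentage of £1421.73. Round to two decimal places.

£1791.38 ÷ £1421.73 ≈ 126.00%.

126.00%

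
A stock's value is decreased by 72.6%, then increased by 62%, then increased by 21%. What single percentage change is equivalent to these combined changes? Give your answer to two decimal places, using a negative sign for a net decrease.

A 72.6% decrease multiplies by 0.274.
Then a 62% increase: 0.274 × 1.62 = 0.44388.
Then a 21% increase: 0.44388 × 1.21 = 0.5370948.
Overall factor 0.5370948, i.e. -46.29%.

-46.29%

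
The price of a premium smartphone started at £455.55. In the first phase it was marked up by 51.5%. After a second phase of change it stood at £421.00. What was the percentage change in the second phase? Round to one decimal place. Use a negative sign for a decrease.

-39.0%

After the first phase: £455.55 × 1.515 = £690.15825.
Second-phase multiplier: £421.00 ÷ £690.15825 ≈ 0.61001.
That is a change of -39.0%.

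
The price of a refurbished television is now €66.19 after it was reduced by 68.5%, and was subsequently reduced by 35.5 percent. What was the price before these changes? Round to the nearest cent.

The overall multiplier applied was 0.315 × 0.645 = 0.203175.
So the original price was €66.19 ÷ 0.203175 ≈ €325.78.

€325.78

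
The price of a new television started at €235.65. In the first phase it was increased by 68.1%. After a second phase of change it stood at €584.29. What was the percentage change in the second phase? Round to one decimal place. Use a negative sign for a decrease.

47.5%

After the first phase: €235.65 × 1.681 = €396.12765.
Second-phase multiplier: €584.29 ÷ €396.12765 ≈ 1.475.
That is a change of 47.5%.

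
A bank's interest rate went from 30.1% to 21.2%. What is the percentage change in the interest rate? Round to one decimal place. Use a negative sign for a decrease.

-29.6%

The change is 21.2 − 30.1 = -8.9 percentage points.
Relative to the original 30.1%, that is -8.9 ÷ 30.1 ≈ -29.6%.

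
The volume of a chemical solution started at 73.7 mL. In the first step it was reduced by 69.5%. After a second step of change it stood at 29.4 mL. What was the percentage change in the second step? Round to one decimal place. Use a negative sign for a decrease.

After the first step: 73.7 × 0.305 = 22.4785.
Second-step multiplier: 29.4 ÷ 22.4785 ≈ 1.30792.
That is a change of 30.8%.

30.8%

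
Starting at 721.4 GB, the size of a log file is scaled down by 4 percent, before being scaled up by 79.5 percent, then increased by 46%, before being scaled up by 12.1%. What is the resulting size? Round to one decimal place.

2034.6 GB

After the 4% decrease: 721.4 × 0.96 = 692.544.
79.5% increase: 692.544 × 1.795 = 1243.11648.
46% increase: 1243.11648 × 1.46 = 1814.9500608.
12.1% increase: 1814.9500608 × 1.121 = 2034.5590181568 ≈ 2034.6.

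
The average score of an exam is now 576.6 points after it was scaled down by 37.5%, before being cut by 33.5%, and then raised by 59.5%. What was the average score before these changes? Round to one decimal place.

869.8 points

Undoing the 59.5% increase: 576.6 ÷ 1.595 ≈ 361.504702.
Undoing the 33.5% decrease: 361.504702 ÷ 0.665 ≈ 543.616093.
Undoing the 37.5% decrease: 543.616093 ÷ 0.625 ≈ 869.8 points.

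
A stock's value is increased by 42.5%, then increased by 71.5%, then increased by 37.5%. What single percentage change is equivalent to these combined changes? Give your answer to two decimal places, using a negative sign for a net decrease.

236.03%

The combined multiplier is 1.425 × 1.715 × 1.375 = 3.360328125.
That corresponds to an increase of 236.03%.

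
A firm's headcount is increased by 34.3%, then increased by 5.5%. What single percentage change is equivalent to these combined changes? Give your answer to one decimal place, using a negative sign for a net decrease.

41.7%

The combined multiplier is 1.343 × 1.055 = 1.416865.
That corresponds to an increase of 41.7%.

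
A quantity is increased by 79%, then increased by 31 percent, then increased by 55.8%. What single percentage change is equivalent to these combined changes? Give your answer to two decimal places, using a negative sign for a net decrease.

The combined multiplier is 1.79 × 1.31 × 1.558 = 3.6533542.
That corresponds to an increase of 265.34%.

265.34%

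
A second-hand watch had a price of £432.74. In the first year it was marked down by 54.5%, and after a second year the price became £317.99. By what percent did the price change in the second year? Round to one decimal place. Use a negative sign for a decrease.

After the first year: £432.74 × 0.455 = £196.8967.
Second-year multiplier: £317.99 ÷ £196.8967 ≈ 1.61501.
That is a change of 61.5%.

61.5%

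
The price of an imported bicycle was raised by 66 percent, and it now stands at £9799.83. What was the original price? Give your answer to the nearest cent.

£5903.51

The overall multiplier applied was 1.66.
So the original price was £9799.83 ÷ 1.66 ≈ £5903.51.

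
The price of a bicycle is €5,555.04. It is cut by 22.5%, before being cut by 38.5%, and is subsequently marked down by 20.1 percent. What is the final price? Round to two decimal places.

22.5% decrease: €5,555.04 × 0.775 = €4305.156.
Apply the 38.5% decrease: €4305.156 × 0.615 = €2647.67094.
20.1% decrease: €2647.67094 × 0.799 = €2115.48908106 ≈ €2,115.49.

€2,115.49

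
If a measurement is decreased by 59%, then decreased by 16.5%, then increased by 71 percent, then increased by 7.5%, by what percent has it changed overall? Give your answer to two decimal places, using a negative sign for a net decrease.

-37.07%

A 59% decrease multiplies by 0.41.
Then a 16.5% decrease: 0.41 × 0.835 = 0.34235.
Then a 71% increase: 0.34235 × 1.71 = 0.5854185.
Then a 7.5% increase: 0.5854185 × 1.075 = 0.6293248875.
Overall factor 0.6293248875, i.e. -37.07%.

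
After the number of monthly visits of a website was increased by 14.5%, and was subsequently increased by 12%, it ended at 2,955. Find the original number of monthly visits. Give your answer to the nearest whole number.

2,304

The overall multiplier applied was 1.145 × 1.12 = 1.2824.
So the original number of monthly visits was 2,955 ÷ 1.2824 ≈ 2,304.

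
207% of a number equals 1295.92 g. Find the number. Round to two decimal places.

626.05 g

1295.92 g ÷ 2.07 ≈ 626.05 g.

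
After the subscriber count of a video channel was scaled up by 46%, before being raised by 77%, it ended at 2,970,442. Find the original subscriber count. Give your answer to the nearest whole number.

1,149,463

Undoing the 77% increase: 2,970,442 ÷ 1.77 ≈ 1678215.819209.
Undoing the 46% increase: 1678215.819209 ÷ 1.46 ≈ 1,149,463.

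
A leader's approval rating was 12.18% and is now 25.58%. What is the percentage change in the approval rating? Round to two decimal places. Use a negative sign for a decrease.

110.02%

The change is 25.58 − 12.18 = 13.40 percentage points.
Relative to the original 12.18%, that is 13.40 ÷ 12.18 ≈ 110.02%.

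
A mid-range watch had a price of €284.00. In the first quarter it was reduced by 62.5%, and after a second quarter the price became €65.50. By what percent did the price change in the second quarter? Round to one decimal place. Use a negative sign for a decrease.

-38.5%

After the first quarter: €284.00 × 0.375 = €106.5.
Second-quarter multiplier: €65.50 ÷ €106.5 ≈ 0.61502.
That is a change of -38.5%.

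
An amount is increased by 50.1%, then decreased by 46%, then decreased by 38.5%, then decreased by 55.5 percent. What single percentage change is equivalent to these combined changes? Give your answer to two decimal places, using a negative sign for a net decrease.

-77.82%

The combined multiplier is 1.501 × 0.54 × 0.615 × 0.445 = 0.2218245345.
That corresponds to a decrease of 77.82%.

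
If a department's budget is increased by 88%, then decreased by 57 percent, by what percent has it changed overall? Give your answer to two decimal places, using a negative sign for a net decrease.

An 88% increase multiplies by 1.88.
Then a 57% decrease: 1.88 × 0.43 = 0.8084.
Overall factor 0.8084, i.e. -19.16%.

-19.16%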